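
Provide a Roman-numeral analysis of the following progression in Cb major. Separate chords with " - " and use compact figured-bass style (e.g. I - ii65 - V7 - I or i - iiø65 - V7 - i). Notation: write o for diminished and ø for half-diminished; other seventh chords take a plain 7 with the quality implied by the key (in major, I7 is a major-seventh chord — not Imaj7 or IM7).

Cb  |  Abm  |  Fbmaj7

I - vi - IV7

Cb has root Cb, degree 1 in Cb major, so I.
Abm has root Ab, degree 6 in Cb major, so vi.
Fbmaj7: root Fb is the subdominant; major seventh chord there is IV7.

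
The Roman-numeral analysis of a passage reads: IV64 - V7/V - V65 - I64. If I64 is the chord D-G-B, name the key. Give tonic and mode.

G major

I64 is given as D-G-B — a major triad with root G.
If G is scale degree 1 and the mode makes that degree carry a major triad, the tonic is G and the mode is major.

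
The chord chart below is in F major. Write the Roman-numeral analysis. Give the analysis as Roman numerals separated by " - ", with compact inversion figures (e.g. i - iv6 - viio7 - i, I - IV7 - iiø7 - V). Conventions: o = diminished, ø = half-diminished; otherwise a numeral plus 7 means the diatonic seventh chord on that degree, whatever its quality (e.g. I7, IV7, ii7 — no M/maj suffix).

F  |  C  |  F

I - V - I

F: major triad on F = scale degree 1 → I.
C: major triad on C = scale degree 5 → V.
F: root F is the tonic; major triad there is I.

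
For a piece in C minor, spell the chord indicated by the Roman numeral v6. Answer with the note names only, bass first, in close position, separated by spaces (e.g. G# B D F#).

The numeral's case and figure indicate a minor triad. In C minor its root, the fifth degree, is G.
Stacking thirds from G gives G-Bb-D.
With the 6 figure the chord is in first inversion; from the bass Bb upward in close position it reads Bb-D-G.

Bb D G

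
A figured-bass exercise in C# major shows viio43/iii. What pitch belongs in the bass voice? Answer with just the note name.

A#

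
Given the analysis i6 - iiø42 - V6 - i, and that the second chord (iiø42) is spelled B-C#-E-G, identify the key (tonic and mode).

B minor

The chord C#m7b5/B is a half-diminished seventh chord rooted on C#; its label is iiø42.
iiø42 on C# implies C# is the supertonic; that puts the tonic at B, and the lowercase numeral fits minor mode.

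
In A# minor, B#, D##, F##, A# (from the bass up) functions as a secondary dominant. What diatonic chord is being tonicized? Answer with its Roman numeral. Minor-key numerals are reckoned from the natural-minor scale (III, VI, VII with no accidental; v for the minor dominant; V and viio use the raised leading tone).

V

The chord is a dominant seventh chord on B#.
A dominant resolves down a perfect fifth: B# → E#. In A# minor, E# is scale degree 5, i.e. V.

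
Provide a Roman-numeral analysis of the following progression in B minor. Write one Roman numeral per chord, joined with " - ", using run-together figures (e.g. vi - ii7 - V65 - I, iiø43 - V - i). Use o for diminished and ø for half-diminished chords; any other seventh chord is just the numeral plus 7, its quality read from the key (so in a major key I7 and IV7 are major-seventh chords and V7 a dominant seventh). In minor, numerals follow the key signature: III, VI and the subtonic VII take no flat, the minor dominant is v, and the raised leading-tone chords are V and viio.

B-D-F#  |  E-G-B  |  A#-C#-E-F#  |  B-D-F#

i - iv - V65 - i

B-D-F#: minor triad on B = scale degree 1 → i.
E-G-B: root E is the subdominant; minor triad there is iv.
A#-C#-E-F#: dominant seventh chord on F# = scale degree 5 → V65.
B-D-F#: root B is the tonic; minor triad there is i.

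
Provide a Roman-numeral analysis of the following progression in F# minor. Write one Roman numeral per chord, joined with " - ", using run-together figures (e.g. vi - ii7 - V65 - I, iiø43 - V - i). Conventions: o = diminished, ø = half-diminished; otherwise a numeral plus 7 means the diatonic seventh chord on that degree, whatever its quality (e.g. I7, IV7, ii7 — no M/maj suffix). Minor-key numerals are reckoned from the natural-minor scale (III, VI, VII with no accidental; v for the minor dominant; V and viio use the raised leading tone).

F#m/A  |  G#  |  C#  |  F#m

F#m/A: root F# is the tonic; minor triad there is i6.
G#: chromatic; G# is V of V, so V/V.
C# has root C#, degree 5 in F# minor, so V.
F#m has root F#, degree 1 in F# minor, so i.

i6 - V/V - V - i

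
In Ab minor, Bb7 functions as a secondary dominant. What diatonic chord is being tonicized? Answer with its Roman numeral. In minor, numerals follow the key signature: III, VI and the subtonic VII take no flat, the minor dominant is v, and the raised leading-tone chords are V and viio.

The chord is a dominant seventh chord on Bb.
A dominant resolves down a perfect fifth: Bb → Eb. In Ab minor, Eb is scale degree 5, i.e. V.

V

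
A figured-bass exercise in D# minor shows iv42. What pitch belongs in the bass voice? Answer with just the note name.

iv in D# minor has root G#; the chord is G#-B-D#-F#.
The figure 42 means third inversion — the seventh is in the bass.

F#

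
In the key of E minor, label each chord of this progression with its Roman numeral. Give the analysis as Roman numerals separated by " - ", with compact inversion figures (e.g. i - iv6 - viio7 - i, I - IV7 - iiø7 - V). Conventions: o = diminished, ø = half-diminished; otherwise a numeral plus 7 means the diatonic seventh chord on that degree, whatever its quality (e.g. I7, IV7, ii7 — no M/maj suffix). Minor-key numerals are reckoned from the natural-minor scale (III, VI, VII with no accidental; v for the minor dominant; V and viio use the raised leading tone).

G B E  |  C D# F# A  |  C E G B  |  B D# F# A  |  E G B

i6 - viio42 - VI7 - V7 - i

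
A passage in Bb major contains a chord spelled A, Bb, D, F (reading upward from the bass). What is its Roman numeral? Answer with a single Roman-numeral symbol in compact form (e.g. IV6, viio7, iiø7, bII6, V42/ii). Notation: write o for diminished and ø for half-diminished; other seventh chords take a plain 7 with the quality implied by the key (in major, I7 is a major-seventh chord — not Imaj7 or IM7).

Stacked in thirds the chord is Bb-D-F-A: a major seventh chord on Bb.
Bb is scale degree 1 in Bb major, and a major seventh chord on that degree is written I7.
With A in the bass the chord is in third inversion, so the figured bass is 42.

I42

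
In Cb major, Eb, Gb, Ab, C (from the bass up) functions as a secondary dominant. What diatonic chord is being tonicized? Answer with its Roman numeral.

The chord is a dominant seventh chord on Ab.
A dominant resolves down a perfect fifth: Ab → Db. In Cb major, Db is scale degree 2, i.e. ii.

ii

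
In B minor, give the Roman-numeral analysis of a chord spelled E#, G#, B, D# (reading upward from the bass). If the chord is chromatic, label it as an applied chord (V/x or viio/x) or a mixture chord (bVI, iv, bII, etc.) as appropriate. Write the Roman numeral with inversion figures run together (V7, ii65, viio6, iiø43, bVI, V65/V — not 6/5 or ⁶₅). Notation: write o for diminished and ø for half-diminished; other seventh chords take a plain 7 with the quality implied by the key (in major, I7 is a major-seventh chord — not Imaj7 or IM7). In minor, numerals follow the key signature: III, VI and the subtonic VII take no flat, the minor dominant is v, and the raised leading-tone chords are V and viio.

viiø7/V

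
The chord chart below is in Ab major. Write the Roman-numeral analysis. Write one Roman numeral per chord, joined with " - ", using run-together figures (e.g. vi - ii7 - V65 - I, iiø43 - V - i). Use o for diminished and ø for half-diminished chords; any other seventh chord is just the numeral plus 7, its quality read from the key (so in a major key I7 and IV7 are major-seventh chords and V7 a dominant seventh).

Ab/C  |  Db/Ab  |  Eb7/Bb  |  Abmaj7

I6 - IV64 - V43 - I7

Ab/C: root Ab is the tonic; major triad there is I6.
Db/Ab has root Db, degree 4 in Ab major, so IV64.
Eb7/Bb: dominant seventh chord on Eb = scale degree 5 → V43.
Abmaj7: major seventh chord on Ab = scale degree 1 → I7.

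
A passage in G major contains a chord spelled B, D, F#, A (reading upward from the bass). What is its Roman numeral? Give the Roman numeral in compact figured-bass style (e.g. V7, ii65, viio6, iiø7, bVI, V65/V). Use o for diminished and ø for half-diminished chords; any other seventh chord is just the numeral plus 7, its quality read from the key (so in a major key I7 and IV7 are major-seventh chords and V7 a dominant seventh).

iii7

Stacked in thirds the chord is B-D-F#-A: a minor seventh chord on B.
In G major, B is the mediant; the diatonic minor seventh chord there is iii7.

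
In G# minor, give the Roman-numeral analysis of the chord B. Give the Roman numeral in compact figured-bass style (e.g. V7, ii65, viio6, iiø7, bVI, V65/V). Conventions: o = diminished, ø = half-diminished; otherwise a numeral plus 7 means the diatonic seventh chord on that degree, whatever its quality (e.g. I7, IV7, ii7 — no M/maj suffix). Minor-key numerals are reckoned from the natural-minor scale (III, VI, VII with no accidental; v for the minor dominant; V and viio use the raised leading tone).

III

The pitches B-D#-F# form a major triad rooted on B.
B is scale degree 3 in G# minor, and a major triad on that degree is written III.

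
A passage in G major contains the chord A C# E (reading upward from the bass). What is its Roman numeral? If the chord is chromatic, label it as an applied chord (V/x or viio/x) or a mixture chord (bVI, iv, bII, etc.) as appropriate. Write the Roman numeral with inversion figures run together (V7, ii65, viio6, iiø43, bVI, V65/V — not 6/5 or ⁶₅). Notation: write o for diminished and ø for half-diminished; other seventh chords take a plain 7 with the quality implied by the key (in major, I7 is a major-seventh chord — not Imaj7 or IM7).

V/V

Stacked in thirds the chord is A-C#-E: a major triad on A.
A is not a diatonic chord root with this quality in G major, but it lies a perfect fifth above D (V), so the chord functions as an applied dominant of V.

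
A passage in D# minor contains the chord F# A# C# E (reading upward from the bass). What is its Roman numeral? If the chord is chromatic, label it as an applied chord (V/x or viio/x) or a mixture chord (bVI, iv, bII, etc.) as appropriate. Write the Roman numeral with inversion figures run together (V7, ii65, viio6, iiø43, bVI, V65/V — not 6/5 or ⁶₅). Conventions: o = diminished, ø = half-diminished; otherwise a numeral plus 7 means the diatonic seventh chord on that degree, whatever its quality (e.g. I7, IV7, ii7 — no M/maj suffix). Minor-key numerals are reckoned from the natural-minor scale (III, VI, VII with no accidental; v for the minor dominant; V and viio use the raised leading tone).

V7/VI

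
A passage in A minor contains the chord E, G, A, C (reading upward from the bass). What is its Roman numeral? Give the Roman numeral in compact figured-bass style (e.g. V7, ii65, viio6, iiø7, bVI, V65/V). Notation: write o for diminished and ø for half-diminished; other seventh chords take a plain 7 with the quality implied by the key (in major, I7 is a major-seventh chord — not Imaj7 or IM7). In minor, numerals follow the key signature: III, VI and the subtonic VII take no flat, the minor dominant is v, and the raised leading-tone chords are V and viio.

The pitches A-C-E-G form a minor seventh chord rooted on A.
A is scale degree 1 in A minor, and a minor seventh chord on that degree is written i7.
With E in the bass the chord is in second inversion, so the figured bass is 43.

i43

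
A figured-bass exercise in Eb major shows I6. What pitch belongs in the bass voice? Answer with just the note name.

G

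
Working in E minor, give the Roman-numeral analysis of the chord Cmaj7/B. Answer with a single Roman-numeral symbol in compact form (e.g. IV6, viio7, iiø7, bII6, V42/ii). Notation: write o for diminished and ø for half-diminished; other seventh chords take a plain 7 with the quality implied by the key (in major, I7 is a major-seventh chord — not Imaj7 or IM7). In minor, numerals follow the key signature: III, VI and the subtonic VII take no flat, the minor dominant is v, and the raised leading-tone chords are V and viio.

The pitches C-E-G-B form a major seventh chord rooted on C.
In E minor, C is the submediant; the diatonic major seventh chord there is VI7.
With B in the bass the chord is in third inversion, so the figured bass is 42.

VI42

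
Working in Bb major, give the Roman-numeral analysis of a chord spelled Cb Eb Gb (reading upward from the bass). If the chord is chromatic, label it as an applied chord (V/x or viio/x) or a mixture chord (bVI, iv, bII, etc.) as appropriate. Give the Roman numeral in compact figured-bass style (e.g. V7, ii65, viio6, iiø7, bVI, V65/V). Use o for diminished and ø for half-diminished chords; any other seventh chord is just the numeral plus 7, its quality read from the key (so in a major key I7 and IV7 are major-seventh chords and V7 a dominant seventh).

The pitches Cb-Eb-Gb form a major triad rooted on Cb.
Cb is the lowered second degree of Bb major (diatonic 2 would be C). This is the Neapolitan chord — a major triad on the lowered second degree.

bII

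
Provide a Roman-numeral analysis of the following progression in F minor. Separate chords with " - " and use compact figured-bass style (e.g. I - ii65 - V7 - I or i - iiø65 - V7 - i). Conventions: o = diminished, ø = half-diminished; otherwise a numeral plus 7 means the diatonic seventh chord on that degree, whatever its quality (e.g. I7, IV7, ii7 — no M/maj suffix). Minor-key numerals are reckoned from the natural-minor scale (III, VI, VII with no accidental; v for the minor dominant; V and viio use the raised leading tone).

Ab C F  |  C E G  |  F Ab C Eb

Ab-C-F: minor triad on F = scale degree 1 → i6.
C-E-G: major triad on C = scale degree 5 → V.
F-Ab-C-Eb: minor seventh chord on F = scale degree 1 → i7.

i6 - V - i7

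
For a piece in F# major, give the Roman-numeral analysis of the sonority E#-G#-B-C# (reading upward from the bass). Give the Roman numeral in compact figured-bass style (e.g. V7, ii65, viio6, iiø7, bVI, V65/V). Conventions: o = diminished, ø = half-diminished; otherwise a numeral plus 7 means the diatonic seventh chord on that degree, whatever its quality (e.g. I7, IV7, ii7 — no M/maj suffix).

The pitches C#-E#-G#-B form a dominant seventh chord rooted on C#.
In F# major, C# is the dominant; the diatonic dominant seventh chord there is V7.
With E# in the bass the chord is in first inversion, so the figured bass is 65.

V65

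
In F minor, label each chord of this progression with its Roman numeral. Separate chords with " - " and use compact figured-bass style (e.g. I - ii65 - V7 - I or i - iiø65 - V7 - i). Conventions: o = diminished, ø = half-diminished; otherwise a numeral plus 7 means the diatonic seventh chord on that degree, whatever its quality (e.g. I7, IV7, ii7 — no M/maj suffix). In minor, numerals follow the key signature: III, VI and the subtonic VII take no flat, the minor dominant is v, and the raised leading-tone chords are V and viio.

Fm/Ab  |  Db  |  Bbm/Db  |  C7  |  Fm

i6 - VI - iv6 - V7 - i

Fm/Ab: root F is the tonic; minor triad there is i6.
Db: major triad on Db = scale degree 6 → VI.
Bbm/Db: root Bb is the subdominant; minor triad there is iv6.
C7: root C is the dominant; dominant seventh chord there is V7.
Fm has root F, degree 1 in F minor, so i.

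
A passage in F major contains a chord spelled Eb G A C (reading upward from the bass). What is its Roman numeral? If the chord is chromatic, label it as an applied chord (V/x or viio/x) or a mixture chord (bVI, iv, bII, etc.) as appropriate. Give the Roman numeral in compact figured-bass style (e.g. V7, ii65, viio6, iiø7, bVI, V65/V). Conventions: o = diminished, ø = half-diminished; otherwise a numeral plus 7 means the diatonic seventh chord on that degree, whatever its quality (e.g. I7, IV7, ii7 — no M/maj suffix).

viiø43/IV

Stacked in thirds the chord is A-C-Eb-G: a half-diminished seventh chord on A.
A sits a half step below Bb (IV in F major); a diminished chord there is the applied leading-tone chord of IV.
With Eb in the bass the chord is in second inversion, so the figured bass is 43.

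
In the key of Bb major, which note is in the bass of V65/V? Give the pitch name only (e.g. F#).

The applied chord V65/V is rooted on C: C-E-G-Bb.
The figure 65 means first inversion — the third is in the bass.

E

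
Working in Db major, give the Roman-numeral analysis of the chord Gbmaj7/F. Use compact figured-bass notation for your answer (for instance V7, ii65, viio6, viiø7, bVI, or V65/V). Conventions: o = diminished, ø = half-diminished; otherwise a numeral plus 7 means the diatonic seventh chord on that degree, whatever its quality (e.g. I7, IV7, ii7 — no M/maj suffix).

IV42

The pitches Gb-Bb-Db-F form a major seventh chord rooted on Gb.
Gb is scale degree 4 in Db major, and a major seventh chord on that degree is written IV7.
With F in the bass the chord is in third inversion, so the figured bass is 42.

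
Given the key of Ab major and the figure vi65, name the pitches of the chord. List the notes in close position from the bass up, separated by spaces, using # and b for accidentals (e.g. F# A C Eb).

Ab C Eb F

The numeral's case and figure indicate a minor seventh chord. In Ab major its root, the sixth degree, is F.
Stacking thirds from F gives F-Ab-C-Eb.
With the 65 figure the chord is in first inversion; from the bass Ab upward in close position it reads Ab-C-Eb-F.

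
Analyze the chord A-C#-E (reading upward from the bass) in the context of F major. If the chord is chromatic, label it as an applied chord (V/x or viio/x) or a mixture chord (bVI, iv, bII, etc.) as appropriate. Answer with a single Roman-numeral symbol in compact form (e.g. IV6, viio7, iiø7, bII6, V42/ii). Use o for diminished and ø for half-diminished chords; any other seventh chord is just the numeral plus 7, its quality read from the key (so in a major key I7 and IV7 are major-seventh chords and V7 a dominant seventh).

The pitches A-C#-E form a major triad rooted on A.
A is not a diatonic chord root with this quality in F major, but it lies a perfect fifth above D (vi), so the chord functions as an applied dominant of vi.

V/vi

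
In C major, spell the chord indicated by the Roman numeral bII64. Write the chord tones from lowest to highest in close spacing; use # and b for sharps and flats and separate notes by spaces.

bII64 is the Neapolitan chord — a major triad on the lowered second degree. In C major that root is Db.
So the chord is Db-F-Ab.
The figured bass 64 indicates second inversion, placing the fifth (Ab) in the bass: Ab-Db-F.

Ab Db F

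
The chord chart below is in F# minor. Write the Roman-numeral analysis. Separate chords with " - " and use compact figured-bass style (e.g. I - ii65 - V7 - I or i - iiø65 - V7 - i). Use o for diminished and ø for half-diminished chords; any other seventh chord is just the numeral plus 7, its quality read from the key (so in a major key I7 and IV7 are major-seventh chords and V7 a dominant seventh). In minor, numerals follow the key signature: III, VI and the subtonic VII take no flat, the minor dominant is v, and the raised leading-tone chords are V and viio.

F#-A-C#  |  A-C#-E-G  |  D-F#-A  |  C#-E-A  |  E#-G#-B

i - V7/VI - VI - III6 - viio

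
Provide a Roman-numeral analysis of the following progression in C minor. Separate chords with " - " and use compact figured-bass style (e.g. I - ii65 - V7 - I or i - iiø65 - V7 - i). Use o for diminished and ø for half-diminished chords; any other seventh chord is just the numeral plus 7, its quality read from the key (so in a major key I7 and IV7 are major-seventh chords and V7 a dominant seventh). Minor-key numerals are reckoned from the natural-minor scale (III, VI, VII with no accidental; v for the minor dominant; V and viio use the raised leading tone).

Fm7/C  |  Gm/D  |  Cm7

iv43 - v64 - i7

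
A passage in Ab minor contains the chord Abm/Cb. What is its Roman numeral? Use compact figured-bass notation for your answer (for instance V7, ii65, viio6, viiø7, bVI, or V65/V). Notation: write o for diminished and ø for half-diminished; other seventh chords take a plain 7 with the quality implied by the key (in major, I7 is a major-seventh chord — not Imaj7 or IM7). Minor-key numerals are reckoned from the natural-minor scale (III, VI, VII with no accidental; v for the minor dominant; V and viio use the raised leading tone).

Stacked in thirds the chord is Ab-Cb-Eb: a minor triad on Ab.
In Ab minor, Ab is the tonic; the diatonic minor triad there is i.
With Cb in the bass the chord is in first inversion, so the figured bass is 6.

i6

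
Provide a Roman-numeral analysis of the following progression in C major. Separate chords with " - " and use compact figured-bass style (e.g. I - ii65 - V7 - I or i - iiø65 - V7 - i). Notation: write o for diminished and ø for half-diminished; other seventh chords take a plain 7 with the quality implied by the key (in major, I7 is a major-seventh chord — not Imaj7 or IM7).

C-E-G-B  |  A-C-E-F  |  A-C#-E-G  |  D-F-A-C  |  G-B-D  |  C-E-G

I7 - IV65 - V7/ii - ii7 - V - I

C-E-G-B has root C, degree 1 in C major, so I7.
A-C-E-F: root F is the subdominant; major seventh chord there is IV65.
A-C#-E-G is the secondary dominant of ii (dominant seventh chord on A): V7/ii.
D-F-A-C: minor seventh chord on D = scale degree 2 → ii7.
G-B-D has root G, degree 5 in C major, so V.
C-E-G: root C is the tonic; major triad there is I.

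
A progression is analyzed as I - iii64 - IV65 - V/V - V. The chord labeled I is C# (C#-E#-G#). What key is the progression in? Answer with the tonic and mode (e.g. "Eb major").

C# major

The chord C# is a major triad rooted on C#; its label is I.
If C# is scale degree 1 and the mode makes that degree carry a major triad, the tonic is C# and the mode is major.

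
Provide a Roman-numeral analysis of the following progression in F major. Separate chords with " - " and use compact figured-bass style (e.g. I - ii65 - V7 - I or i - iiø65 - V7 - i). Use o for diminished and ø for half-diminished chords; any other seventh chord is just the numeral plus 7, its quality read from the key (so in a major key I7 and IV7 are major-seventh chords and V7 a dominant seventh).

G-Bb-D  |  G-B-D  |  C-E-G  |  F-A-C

ii - V/V - V - I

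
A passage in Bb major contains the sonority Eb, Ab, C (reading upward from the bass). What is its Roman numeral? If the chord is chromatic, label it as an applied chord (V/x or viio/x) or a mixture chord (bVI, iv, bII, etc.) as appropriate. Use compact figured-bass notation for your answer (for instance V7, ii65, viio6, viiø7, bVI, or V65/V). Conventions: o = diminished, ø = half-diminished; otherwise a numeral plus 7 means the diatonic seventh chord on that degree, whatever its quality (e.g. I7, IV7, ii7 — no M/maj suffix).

Stacked in thirds the chord is Ab-C-Eb: a major triad on Ab.
Ab is the lowered seventh degree of Bb major (diatonic 7 would be A). This is a major triad on the lowered seventh degree (the subtonic), borrowed from the parallel minor.
With Eb in the bass the chord is in second inversion, so the figured bass is 64.

bVII64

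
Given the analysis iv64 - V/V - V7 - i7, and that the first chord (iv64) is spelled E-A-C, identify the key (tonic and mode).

E minor

iv64 is given as E-A-C — a minor triad with root A.
If A is scale degree 4 and the mode makes that degree carry a minor triad, the tonic is E and the mode is minor.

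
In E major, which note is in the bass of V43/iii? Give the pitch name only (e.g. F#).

The applied chord V43/iii is rooted on D#: D#-F##-A#-C#.
The figure 43 means second inversion — the fifth is in the bass.

A#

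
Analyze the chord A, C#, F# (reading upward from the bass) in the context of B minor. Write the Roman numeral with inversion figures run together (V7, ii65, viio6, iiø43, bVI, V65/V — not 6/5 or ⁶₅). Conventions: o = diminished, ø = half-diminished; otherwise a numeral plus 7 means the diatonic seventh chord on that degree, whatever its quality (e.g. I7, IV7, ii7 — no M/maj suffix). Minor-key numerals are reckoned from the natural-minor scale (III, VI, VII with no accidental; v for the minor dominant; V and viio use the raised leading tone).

The pitches F#-A-C# form a minor triad rooted on F#.
In B minor, F# is the dominant; the diatonic minor triad there is v.
With A in the bass the chord is in first inversion, so the figured bass is 6.

v6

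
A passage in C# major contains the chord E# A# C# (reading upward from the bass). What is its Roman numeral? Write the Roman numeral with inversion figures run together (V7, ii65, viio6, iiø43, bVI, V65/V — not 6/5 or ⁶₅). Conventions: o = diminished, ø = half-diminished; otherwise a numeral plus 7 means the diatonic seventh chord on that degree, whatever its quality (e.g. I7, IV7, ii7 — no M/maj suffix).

vi64

The pitches A#-C#-E# form a minor triad rooted on A#.
In C# major, A# is the submediant; the diatonic minor triad there is vi.
With E# in the bass the chord is in second inversion, so the figured bass is 64.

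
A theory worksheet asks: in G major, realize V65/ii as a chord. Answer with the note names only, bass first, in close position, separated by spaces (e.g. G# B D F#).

G# B D E

V65/ii is a secondary dominant — the dominant seventh of ii. ii in G major is A, so the applied chord's root is E, a perfect fifth above.
Building a dominant seventh chord on E gives E-G#-B-D.
With the 65 figure the chord is in first inversion; from the bass G# upward in close position it reads G#-B-D-E.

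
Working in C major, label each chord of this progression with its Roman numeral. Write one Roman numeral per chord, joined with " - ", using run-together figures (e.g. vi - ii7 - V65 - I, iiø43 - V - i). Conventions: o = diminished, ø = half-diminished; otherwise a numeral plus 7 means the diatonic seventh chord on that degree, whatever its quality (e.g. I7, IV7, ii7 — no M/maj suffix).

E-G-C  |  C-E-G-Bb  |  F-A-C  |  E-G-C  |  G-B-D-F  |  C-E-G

I6 - V7/IV - IV - I6 - V7 - I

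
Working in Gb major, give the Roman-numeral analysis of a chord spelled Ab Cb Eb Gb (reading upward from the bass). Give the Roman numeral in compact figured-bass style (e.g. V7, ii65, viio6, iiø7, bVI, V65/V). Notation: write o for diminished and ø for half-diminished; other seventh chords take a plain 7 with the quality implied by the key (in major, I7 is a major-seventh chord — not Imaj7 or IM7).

ii7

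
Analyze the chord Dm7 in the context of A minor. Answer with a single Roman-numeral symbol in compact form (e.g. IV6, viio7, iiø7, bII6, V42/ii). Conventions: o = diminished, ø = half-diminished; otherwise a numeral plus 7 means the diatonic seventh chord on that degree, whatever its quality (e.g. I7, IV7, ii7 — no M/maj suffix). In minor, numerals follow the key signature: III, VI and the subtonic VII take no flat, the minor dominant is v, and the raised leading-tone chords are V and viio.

iv7

Stacked in thirds the chord is D-F-A-C: a minor seventh chord on D.
In A minor, D is the subdominant; the diatonic minor seventh chord there is iv7.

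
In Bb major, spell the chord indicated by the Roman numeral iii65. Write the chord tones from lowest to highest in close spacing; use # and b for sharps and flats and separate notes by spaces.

In Bb major, the third degree is D, and the diatonic chord built there is a minor seventh chord.
That chord is spelled D-F-A-C.
The figured bass 65 indicates first inversion, placing the third (F) in the bass: F-A-C-D.

F A C D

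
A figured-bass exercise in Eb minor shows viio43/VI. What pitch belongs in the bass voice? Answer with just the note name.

Fb

The applied chord viio43/VI is rooted on Bb: Bb-Db-Fb-Abb.
The figure 43 means second inversion — the fifth is in the bass.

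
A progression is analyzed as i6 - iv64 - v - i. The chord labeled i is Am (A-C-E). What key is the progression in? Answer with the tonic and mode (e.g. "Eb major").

The anchor chord is a minor triad on A, labeled i.
If A is scale degree 1 and the mode makes that degree carry a minor triad, the tonic is A and the mode is minor.

A minor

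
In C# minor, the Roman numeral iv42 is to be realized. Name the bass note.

E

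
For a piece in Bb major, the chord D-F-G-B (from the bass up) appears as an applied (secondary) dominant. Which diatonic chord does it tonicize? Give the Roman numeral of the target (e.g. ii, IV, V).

The chord is a dominant seventh chord on G.
A dominant resolves down a perfect fifth: G → C. In Bb major, C is scale degree 2, i.e. ii.

ii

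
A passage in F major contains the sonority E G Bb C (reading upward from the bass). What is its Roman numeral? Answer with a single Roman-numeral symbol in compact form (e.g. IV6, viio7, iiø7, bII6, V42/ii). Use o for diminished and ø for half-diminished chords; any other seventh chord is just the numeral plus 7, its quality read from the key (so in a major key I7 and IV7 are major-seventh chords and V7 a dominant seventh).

V65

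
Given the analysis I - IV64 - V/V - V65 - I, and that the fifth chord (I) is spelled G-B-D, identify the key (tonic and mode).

G major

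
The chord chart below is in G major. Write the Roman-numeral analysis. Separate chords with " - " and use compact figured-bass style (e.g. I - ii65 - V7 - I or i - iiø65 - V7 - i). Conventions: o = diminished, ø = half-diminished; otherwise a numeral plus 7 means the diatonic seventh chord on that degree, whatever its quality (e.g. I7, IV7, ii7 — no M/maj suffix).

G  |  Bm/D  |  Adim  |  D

I - iii6 - iio - V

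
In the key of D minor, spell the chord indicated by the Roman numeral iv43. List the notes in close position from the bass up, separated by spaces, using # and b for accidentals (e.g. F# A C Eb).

D F G Bb

The numeral's case and figure indicate a minor seventh chord. In D minor its root, the subdominant, is G.
That chord is spelled G-Bb-D-F.
The figured bass 43 indicates second inversion, placing the fifth (D) in the bass: D-F-G-Bb.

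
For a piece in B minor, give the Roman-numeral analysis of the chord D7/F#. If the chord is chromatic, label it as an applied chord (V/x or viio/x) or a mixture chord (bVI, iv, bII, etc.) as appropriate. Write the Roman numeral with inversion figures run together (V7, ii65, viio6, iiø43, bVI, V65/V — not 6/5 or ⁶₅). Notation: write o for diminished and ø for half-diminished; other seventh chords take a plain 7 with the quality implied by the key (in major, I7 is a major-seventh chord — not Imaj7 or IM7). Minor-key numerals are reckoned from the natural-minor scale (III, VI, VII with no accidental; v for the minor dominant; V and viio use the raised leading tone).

V65/VI

Stacked in thirds the chord is D-F#-A-C: a dominant seventh chord on D.
D is not a diatonic chord root with this quality in B minor, but it lies a perfect fifth above G (VI), so the chord functions as an applied dominant of VI.
With F# in the bass the chord is in first inversion, so the figured bass is 65.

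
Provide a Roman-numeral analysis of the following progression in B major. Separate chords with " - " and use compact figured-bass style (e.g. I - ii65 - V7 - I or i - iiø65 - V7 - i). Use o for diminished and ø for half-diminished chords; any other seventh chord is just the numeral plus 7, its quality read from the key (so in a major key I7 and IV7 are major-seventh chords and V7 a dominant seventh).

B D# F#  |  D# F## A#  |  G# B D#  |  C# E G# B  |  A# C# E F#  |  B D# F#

I - V/vi - vi - ii7 - V65 - I

B-D#-F#: root B is the tonic; major triad there is I.
D#-F##-A# is the secondary dominant of vi (major triad on D#): V/vi.
G#-B-D# has root G#, degree 6 in B major, so vi.
C#-E-G#-B has root C#, degree 2 in B major, so ii7.
A#-C#-E-F# has root F#, degree 5 in B major, so V65.
B-D#-F#: major triad on B = scale degree 1 → I.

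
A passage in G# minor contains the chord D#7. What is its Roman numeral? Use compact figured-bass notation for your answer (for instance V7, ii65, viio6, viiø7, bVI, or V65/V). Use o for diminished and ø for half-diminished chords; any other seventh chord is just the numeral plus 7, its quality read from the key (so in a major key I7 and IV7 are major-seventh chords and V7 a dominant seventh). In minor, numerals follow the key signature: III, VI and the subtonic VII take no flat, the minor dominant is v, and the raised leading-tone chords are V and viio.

V7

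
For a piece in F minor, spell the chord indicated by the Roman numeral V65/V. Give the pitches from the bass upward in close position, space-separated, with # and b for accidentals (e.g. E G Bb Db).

V65/V is a secondary dominant — the dominant seventh of V. V in F minor is C, so the applied chord's root is G, a perfect fifth above.
Building a dominant seventh chord on G gives G-B-D-F.
The figured bass 65 indicates first inversion, placing the third (B) in the bass: B-D-F-G.

B D F G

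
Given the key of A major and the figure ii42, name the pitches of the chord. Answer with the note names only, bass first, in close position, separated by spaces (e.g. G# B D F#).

In A major, the supertonic is B, and the diatonic chord built there is a minor seventh chord.
Stacking thirds from B gives B-D-F#-A.
The figured bass 42 indicates third inversion, placing the seventh (A) in the bass: A-B-D-F#.

A B D F#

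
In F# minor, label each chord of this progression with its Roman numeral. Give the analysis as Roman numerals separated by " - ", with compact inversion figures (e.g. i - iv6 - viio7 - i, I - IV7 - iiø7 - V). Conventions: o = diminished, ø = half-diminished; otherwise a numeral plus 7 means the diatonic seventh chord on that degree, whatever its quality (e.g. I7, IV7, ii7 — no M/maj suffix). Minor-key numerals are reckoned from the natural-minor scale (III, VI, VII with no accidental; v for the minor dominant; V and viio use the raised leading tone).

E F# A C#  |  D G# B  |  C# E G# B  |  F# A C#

i42 - iio64 - v7 - i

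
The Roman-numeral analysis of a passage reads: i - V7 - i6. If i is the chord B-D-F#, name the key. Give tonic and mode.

The chord Bm is a minor triad rooted on B; its label is i.
If B is scale degree 1 and the mode makes that degree carry a minor triad, the tonic is B and the mode is minor.

B minor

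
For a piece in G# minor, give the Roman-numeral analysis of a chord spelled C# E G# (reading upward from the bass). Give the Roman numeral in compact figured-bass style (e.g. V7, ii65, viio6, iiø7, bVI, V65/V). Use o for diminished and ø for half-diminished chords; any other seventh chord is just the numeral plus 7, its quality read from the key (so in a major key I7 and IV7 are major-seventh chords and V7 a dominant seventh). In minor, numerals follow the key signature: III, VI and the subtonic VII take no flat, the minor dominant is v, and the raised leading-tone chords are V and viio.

iv

The pitches C#-E-G# form a minor triad rooted on C#.
In G# minor, C# is the subdominant; the diatonic minor triad there is iv.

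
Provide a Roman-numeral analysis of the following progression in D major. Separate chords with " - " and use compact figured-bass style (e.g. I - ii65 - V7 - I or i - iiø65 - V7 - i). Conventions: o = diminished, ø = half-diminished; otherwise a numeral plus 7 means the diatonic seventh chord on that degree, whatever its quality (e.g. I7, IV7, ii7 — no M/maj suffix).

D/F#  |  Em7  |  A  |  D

I6 - ii7 - V - I

D/F#: major triad on D = scale degree 1 → I6.
Em7: minor seventh chord on E = scale degree 2 → ii7.
A: major triad on A = scale degree 5 → V.
D: major triad on D = scale degree 1 → I.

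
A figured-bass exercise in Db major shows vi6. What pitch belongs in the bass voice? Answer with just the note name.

vi in Db major has root Bb; the chord is Bb-Db-F.
The figure 6 means first inversion — the third is in the bass.

Db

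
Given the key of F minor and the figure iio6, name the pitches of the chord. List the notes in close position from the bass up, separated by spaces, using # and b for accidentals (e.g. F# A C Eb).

The numeral's case and figure indicate a diminished triad. In F minor its root, scale degree 2, is G.
That chord is spelled G-Bb-Db.
The figured bass 6 indicates first inversion, placing the third (Bb) in the bass: Bb-Db-G.

Bb Db G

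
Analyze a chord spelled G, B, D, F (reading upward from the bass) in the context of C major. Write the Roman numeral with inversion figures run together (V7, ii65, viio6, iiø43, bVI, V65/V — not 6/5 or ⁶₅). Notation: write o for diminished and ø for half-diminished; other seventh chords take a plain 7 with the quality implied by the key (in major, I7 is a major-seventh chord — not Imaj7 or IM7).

V7

The pitches G-B-D-F form a dominant seventh chord rooted on G.
In C major, G is the dominant; the diatonic dominant seventh chord there is V7.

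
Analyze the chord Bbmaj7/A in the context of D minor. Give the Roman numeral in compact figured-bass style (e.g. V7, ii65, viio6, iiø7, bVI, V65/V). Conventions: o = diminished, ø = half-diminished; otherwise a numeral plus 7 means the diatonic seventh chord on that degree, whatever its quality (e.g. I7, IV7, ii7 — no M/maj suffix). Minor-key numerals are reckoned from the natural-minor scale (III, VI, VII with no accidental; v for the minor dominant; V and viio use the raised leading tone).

VI42

The pitches Bb-D-F-A form a major seventh chord rooted on Bb.
Bb is scale degree 6 in D minor, and a major seventh chord on that degree is written VI7.
With A in the bass the chord is in third inversion, so the figured bass is 42.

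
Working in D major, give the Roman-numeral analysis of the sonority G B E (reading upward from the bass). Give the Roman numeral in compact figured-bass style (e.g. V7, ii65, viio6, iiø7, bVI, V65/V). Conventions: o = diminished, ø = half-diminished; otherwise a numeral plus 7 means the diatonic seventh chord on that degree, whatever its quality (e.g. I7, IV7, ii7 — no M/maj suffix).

The pitches E-G-B form a minor triad rooted on E.
E is scale degree 2 in D major, and a minor triad on that degree is written ii.
With G in the bass the chord is in first inversion, so the figured bass is 6.

ii6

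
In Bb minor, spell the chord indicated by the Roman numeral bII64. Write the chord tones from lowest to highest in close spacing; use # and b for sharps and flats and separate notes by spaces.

Gb Cb Eb

bII64 is the Neapolitan chord — a major triad on the lowered second degree. In Bb minor that root is Cb.
So the chord is Cb-Eb-Gb, a major triad.
The figured bass 64 indicates second inversion, placing the fifth (Gb) in the bass: Gb-Cb-Eb.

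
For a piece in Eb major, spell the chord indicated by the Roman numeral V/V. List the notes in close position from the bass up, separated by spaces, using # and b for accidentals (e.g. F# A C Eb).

V/V is a secondary dominant — the dominant triad of V. V in Eb major is Bb, so the applied chord's root is F, a perfect fifth above.
Building a major triad on F gives F-A-C.

F A C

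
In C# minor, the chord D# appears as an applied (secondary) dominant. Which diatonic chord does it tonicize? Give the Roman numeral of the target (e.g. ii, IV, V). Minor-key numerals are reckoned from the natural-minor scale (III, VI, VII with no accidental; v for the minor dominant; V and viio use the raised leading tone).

The chord is a major triad on D#.
A dominant resolves down a perfect fifth: D# → G#. In C# minor, G# is scale degree 5, i.e. V.

V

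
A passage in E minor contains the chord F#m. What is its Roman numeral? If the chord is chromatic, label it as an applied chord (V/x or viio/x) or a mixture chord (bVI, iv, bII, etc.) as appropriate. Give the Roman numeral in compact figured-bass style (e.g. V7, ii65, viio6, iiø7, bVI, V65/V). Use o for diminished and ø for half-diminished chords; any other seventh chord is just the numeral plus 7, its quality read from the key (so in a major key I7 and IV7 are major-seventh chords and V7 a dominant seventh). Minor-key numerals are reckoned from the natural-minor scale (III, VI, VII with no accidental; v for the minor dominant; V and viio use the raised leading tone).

ii

The pitches F#-A-C# form a minor triad rooted on F#.
F# is the second degree of E minor. This is the minor supertonic, borrowed from the parallel major (the Dorian ii).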